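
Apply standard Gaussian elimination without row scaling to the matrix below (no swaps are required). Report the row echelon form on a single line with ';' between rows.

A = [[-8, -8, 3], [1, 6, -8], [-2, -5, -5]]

Forward elimination:
R2 <- R2 - (-1/8)*R1:  [     0      5  -61/8 ]
R3 <- R3 - (1/4)*R1:  [     0     -3  -23/4 ]
R3 <- R3 - (-3/5)*R2:  [       0        0  -413/40 ]
Row echelon form:
[ -8  -8        3 ]
[  0   5    -61/8 ]
[  0   0  -413/40 ]

REF = [-8 -8 3; 0 5 -61/8; 0 0 -413/40]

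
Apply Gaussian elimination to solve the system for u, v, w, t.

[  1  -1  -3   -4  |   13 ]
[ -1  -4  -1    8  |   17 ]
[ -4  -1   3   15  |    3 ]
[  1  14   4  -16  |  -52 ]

(-4, -2, -5, 0)

Forward elimination on [A|b]:
R2 <- R2 - (-1)*R1:  [  0  -5  -4   4  30 ]
R3 <- R3 - (-4)*R1:  [  0  -5  -9  -1  55 ]
R4 <- R4 - (1)*R1:  [   0   15    7  -12  -65 ]
R3 <- R3 - (1)*R2:  [  0   0  -5  -5  25 ]
R4 <- R4 - (-3)*R2:  [  0   0  -5   0  25 ]
R4 <- R4 - (1)*R3:  [ 0  0  0  5  0 ]
Row echelon form:
[ 1  -1  -3  -4  |  13 ]
[ 0  -5  -4   4  |  30 ]
[ 0   0  -5  -5  |  25 ]
[ 0   0   0   5  |   0 ]
Back-substitution:
t = (0) / 5 = 0
w = (25 - (-5)*(0)) / -5 = -5
v = (30 - (-4)*(-5) - (4)*(0)) / -5 = -2
u = (13 - (-1)*(-2) - (-3)*(-5) - (-4)*(0)) / 1 = -4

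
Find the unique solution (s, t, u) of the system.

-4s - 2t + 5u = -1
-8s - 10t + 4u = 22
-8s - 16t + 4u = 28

(-3, -1, -3)

Forward elimination on [A|b]:
R2 <- R2 - (2)*R1:  [  0  -6  -6  24 ]
R3 <- R3 - (2)*R1:  [   0  -12   -6   30 ]
R3 <- R3 - (2)*R2:  [   0    0    6  -18 ]
Row echelon form:
[ -4  -2   5  |   -1 ]
[  0  -6  -6  |   24 ]
[  0   0   6  |  -18 ]
Back-substitution:
u = (-18) / 6 = -3
t = (24 - (-6)*(-3)) / -6 = -1
s = (-1 - (-2)*(-1) - (5)*(-3)) / -4 = -3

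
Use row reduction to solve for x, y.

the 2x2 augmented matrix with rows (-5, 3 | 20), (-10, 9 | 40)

(-4, 0)

Forward elimination on [A|b]:
R2 <- R2 - (2)*R1:  [ 0  3  0 ]
Row echelon form:
[ -5  3  |  20 ]
[  0  3  |   0 ]
Back-substitution:
y = (0) / 3 = 0
x = (20 - (3)*(0)) / -5 = -4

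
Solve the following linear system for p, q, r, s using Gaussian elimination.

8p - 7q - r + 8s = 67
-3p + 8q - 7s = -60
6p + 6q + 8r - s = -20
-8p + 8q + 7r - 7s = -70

Forward elimination on [A|b]:
R2 <- R2 - (-3/8)*R1:  [      0    43/8    -3/8      -4  -279/8 ]
R3 <- R3 - (3/4)*R1:  [      0    45/4    35/4      -7  -281/4 ]
R4 <- R4 - (-1)*R1:  [  0   1   6   1  -3 ]
R3 <- R3 - (90/43)*R2:  [      0       0  410/43   59/43  118/43 ]
R4 <- R4 - (8/43)*R2:  [      0       0  261/43   75/43  150/43 ]
R4 <- R4 - (261/410)*R3:  [       0        0        0  357/410  357/205 ]
Row echelon form:
[ 8    -7      -1        8  |       67 ]
[ 0  43/8    -3/8       -4  |   -279/8 ]
[ 0     0  410/43    59/43  |   118/43 ]
[ 0     0       0  357/410  |  357/205 ]
Back-substitution:
s = (357/205) / (357/410) = 2
r = (118/43 - (59/43)*(2)) / (410/43) = 0
q = (-279/8 - (-3/8)*(0) - (-4)*(2)) / (43/8) = -5
p = (67 - (-7)*(-5) - (-1)*(0) - (8)*(2)) / 8 = 2

(2, -5, 0, 2)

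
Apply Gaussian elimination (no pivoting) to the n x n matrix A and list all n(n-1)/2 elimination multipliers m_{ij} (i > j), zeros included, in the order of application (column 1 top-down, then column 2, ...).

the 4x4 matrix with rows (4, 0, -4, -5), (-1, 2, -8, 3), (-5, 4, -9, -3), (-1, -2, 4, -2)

Forward elimination:
R2 <- R2 - (-1/4)*R1:  [   0    2   -9  7/4 ]
R3 <- R3 - (-5/4)*R1:  [     0      4    -14  -37/4 ]
R4 <- R4 - (-1/4)*R1:  [     0     -2      3  -13/4 ]
R3 <- R3 - (2)*R2:  [     0      0      4  -51/4 ]
R4 <- R4 - (-1)*R2:  [    0     0    -6  -3/2 ]
R4 <- R4 - (-3/2)*R3:  [      0       0       0  -165/8 ]
Multipliers (in order of application): m_{21} = -1/4, m_{31} = -5/4, m_{41} = -1/4, m_{32} = 2, m_{42} = -1, m_{43} = -3/2

multipliers: -1/4, -5/4, -1/4, 2, -1, -3/2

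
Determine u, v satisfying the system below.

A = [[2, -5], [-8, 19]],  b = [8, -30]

Forward elimination on [A|b]:
R2 <- R2 - (-4)*R1:  [  0  -1   2 ]
Row echelon form:
[ 2  -5  |  8 ]
[ 0  -1  |  2 ]
Back-substitution:
v = (2) / -1 = -2
u = (8 - (-5)*(-2)) / 2 = -1

(-1, -2)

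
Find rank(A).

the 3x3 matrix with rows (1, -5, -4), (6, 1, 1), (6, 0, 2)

Row reduction:
R2 <- R2 - (6)*R1:  [  0  31  25 ]
R3 <- R3 - (6)*R1:  [  0  30  26 ]
R3 <- R3 - (30/31)*R2:  [     0      0  56/31 ]
Row echelon form:
[ 1  -5     -4 ]
[ 0  31     25 ]
[ 0   0  56/31 ]
Nonzero rows / pivot columns: 3

rank(A) = 3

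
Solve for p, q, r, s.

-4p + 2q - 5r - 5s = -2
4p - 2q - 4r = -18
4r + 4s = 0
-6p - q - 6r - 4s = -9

Forward elimination on [A|b]:
R2 <- R2 - (-1)*R1:  [   0    0   -9   -5  -20 ]
R4 <- R4 - (3/2)*R1:  [   0   -4  3/2  7/2   -6 ]
R2 <-> R4   (pivot in column 2 was zero)
[ -4   2   -5   -5   -2 ]
[  0  -4  3/2  7/2   -6 ]
[  0   0    4    4    0 ]
[  0   0   -9   -5  -20 ]
R4 <- R4 - (-9/4)*R3:  [   0    0    0    4  -20 ]
Row echelon form:
[ -4   2   -5   -5  |   -2 ]
[  0  -4  3/2  7/2  |   -6 ]
[  0   0    4    4  |    0 ]
[  0   0    0    4  |  -20 ]
Back-substitution:
s = (-20) / 4 = -5
r = (0 - (4)*(-5)) / 4 = 5
q = (-6 - (3/2)*(5) - (7/2)*(-5)) / -4 = -1
p = (-2 - (2)*(-1) - (-5)*(5) - (-5)*(-5)) / -4 = 0

(0, -1, 5, -5)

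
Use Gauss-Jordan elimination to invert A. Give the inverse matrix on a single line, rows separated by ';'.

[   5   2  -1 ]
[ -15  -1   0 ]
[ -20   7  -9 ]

Gauss-Jordan on [A | I]:
R1 <- (1/5)*R1:  [    1   2/5  -1/5  |   1/5     0     0 ]
R2 <- R2 - (-15)*R1:  [  0   5  -3  |   3   1   0 ]
R3 <- R3 - (-20)*R1:  [   0   15  -13  |    4    0    1 ]
R2 <- (1/5)*R2:  [    0     1  -3/5  |   3/5   1/5     0 ]
R1 <- R1 - (2/5)*R2:  [     1      0   1/25  |  -1/25  -2/25      0 ]
R3 <- R3 - (15)*R2:  [  0   0  -4  |  -5  -3   1 ]
R3 <- (1/-4)*R3:  [    0     0     1  |   5/4   3/4  -1/4 ]
R1 <- R1 - (1/25)*R3:  [       1        0        0  |   -9/100  -11/100    1/100 ]
R2 <- R2 - (-3/5)*R3:  [     0      1      0  |  27/20  13/20  -3/20 ]
Right block of [I | A^{-1}] is the inverse:
[ -9/100  -11/100  1/100 ]
[  27/20    13/20  -3/20 ]
[    5/4      3/4   -1/4 ]

inverse = [-9/100 -11/100 1/100; 27/20 13/20 -3/20; 5/4 3/4 -1/4]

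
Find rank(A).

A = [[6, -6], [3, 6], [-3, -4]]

rank(A) = 2

Row reduction:
R2 <- R2 - (1/2)*R1:  [ 0  9 ]
R3 <- R3 - (-1/2)*R1:  [  0  -7 ]
R3 <- R3 - (-7/9)*R2:  [ 0  0 ]
Row echelon form:
[ 6  -6 ]
[ 0   9 ]
[ 0   0 ]
Nonzero rows / pivot columns: 2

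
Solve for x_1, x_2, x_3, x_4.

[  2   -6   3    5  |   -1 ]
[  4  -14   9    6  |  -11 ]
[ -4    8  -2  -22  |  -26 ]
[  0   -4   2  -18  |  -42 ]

Forward elimination on [A|b]:
R2 <- R2 - (2)*R1:  [  0  -2   3  -4  -9 ]
R3 <- R3 - (-2)*R1:  [   0   -4    4  -12  -28 ]
R3 <- R3 - (2)*R2:  [   0    0   -2   -4  -10 ]
R4 <- R4 - (2)*R2:  [   0    0   -4  -10  -24 ]
R4 <- R4 - (2)*R3:  [  0   0   0  -2  -4 ]
Row echelon form:
[ 2  -6   3   5  |   -1 ]
[ 0  -2   3  -4  |   -9 ]
[ 0   0  -2  -4  |  -10 ]
[ 0   0   0  -2  |   -4 ]
Back-substitution:
x_4 = (-4) / -2 = 2
x_3 = (-10 - (-4)*(2)) / -2 = 1
x_2 = (-9 - (3)*(1) - (-4)*(2)) / -2 = 2
x_1 = (-1 - (-6)*(2) - (3)*(1) - (5)*(2)) / 2 = -1

(-1, 2, 1, 2)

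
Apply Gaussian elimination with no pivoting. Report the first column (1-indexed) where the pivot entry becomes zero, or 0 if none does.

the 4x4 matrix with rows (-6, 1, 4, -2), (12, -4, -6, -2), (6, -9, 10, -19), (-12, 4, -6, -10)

Naive forward elimination:
R2 <- R2 - (-2)*R1:  [  0  -2   2  -6 ]
R3 <- R3 - (-1)*R1:  [   0   -8   14  -21 ]
R4 <- R4 - (2)*R1:  [   0    2  -14   -6 ]
R3 <- R3 - (4)*R2:  [ 0  0  6  3 ]
R4 <- R4 - (-1)*R2:  [   0    0  -12  -12 ]
R4 <- R4 - (-2)*R3:  [  0   0   0  -6 ]
All pivots nonzero; naive elimination completes without hitting a zero pivot.

first zero-pivot column = 0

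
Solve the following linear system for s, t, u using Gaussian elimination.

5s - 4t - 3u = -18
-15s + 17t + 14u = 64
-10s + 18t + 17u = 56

Forward elimination on [A|b]:
R2 <- R2 - (-3)*R1:  [  0   5   5  10 ]
R3 <- R3 - (-2)*R1:  [  0  10  11  20 ]
R3 <- R3 - (2)*R2:  [ 0  0  1  0 ]
Row echelon form:
[ 5  -4  -3  |  -18 ]
[ 0   5   5  |   10 ]
[ 0   0   1  |    0 ]
Back-substitution:
u = (0) / 1 = 0
t = (10 - (5)*(0)) / 5 = 2
s = (-18 - (-4)*(2) - (-3)*(0)) / 5 = -2

(-2, 2, 0)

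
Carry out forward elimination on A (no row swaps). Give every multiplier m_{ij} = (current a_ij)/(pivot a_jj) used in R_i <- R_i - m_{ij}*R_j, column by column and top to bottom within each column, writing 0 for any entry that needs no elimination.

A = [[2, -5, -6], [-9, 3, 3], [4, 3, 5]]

Forward elimination:
R2 <- R2 - (-9/2)*R1:  [     0  -39/2    -24 ]
R3 <- R3 - (2)*R1:  [  0  13  17 ]
R3 <- R3 - (-2/3)*R2:  [ 0  0  1 ]
Multipliers (in order of application): m_{21} = -9/2, m_{31} = 2, m_{32} = -2/3

multipliers: -9/2, 2, -2/3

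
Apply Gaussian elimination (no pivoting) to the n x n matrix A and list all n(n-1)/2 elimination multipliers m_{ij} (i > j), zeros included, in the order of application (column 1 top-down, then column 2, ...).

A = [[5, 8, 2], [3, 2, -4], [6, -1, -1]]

Forward elimination:
R2 <- R2 - (3/5)*R1:  [     0  -14/5  -26/5 ]
R3 <- R3 - (6/5)*R1:  [     0  -53/5  -17/5 ]
R3 <- R3 - (53/14)*R2:  [     0      0  114/7 ]
Multipliers (in order of application): m_{21} = 3/5, m_{31} = 6/5, m_{32} = 53/14

multipliers: 3/5, 6/5, 53/14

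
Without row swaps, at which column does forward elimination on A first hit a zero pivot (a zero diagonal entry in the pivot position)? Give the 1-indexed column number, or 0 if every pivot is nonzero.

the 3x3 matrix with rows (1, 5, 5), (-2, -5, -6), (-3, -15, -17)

first zero-pivot column = 0

Naive forward elimination:
R2 <- R2 - (-2)*R1:  [ 0  5  4 ]
R3 <- R3 - (-3)*R1:  [  0   0  -2 ]
All pivots nonzero; naive elimination completes without hitting a zero pivot.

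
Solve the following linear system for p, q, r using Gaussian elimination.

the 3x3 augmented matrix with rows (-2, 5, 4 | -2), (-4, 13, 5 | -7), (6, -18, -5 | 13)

(3, 0, 1)

Forward elimination on [A|b]:
R2 <- R2 - (2)*R1:  [  0   3  -3  -3 ]
R3 <- R3 - (-3)*R1:  [  0  -3   7   7 ]
R3 <- R3 - (-1)*R2:  [ 0  0  4  4 ]
Row echelon form:
[ -2  5   4  |  -2 ]
[  0  3  -3  |  -3 ]
[  0  0   4  |   4 ]
Back-substitution:
r = (4) / 4 = 1
q = (-3 - (-3)*(1)) / 3 = 0
p = (-2 - (5)*(0) - (4)*(1)) / -2 = 3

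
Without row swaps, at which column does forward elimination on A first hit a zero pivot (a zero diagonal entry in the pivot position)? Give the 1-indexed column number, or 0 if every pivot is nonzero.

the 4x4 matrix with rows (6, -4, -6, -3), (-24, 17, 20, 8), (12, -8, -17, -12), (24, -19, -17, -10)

first zero-pivot column = 0

Naive forward elimination:
R2 <- R2 - (-4)*R1:  [  0   1  -4  -4 ]
R3 <- R3 - (2)*R1:  [  0   0  -5  -6 ]
R4 <- R4 - (4)*R1:  [  0  -3   7   2 ]
R4 <- R4 - (-3)*R2:  [   0    0   -5  -10 ]
R4 <- R4 - (1)*R3:  [  0   0   0  -4 ]
All pivots nonzero; naive elimination completes without hitting a zero pivot.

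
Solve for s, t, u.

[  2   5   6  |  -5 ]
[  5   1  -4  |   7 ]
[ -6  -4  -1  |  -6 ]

Forward elimination on [A|b]:
R2 <- R2 - (5/2)*R1:  [     0  -23/2    -19   39/2 ]
R3 <- R3 - (-3)*R1:  [   0   11   17  -21 ]
R3 <- R3 - (-22/23)*R2:  [      0       0  -27/23  -54/23 ]
Row echelon form:
[ 2      5       6  |      -5 ]
[ 0  -23/2     -19  |    39/2 ]
[ 0      0  -27/23  |  -54/23 ]
Back-substitution:
u = (-54/23) / (-27/23) = 2
t = (39/2 - (-19)*(2)) / (-23/2) = -5
s = (-5 - (5)*(-5) - (6)*(2)) / 2 = 4

(4, -5, 2)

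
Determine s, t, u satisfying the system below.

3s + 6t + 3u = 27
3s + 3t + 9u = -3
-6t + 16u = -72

(4, 4, -3)

Forward elimination on [A|b]:
R2 <- R2 - (1)*R1:  [   0   -3    6  -30 ]
R3 <- R3 - (2)*R2:  [   0    0    4  -12 ]
Row echelon form:
[ 3   6  3  |   27 ]
[ 0  -3  6  |  -30 ]
[ 0   0  4  |  -12 ]
Back-substitution:
u = (-12) / 4 = -3
t = (-30 - (6)*(-3)) / -3 = 4
s = (27 - (6)*(4) - (3)*(-3)) / 3 = 4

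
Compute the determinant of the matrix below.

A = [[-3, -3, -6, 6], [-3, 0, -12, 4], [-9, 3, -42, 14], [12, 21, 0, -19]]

det(A) = -216

Forward elimination:
R2 <- R2 - (1)*R1:  [  0   3  -6  -2 ]
R3 <- R3 - (3)*R1:  [   0   12  -24   -4 ]
R4 <- R4 - (-4)*R1:  [   0    9  -24    5 ]
R3 <- R3 - (4)*R2:  [ 0  0  0  4 ]
R4 <- R4 - (3)*R2:  [  0   0  -6  11 ]
R3 <-> R4   (pivot in column 3 was zero)
[ -3  -3  -6   6 ]
[  0   3  -6  -2 ]
[  0   0  -6  11 ]
[  0   0   0   4 ]
Upper-triangular form:
[ -3  -3  -6   6 ]
[  0   3  -6  -2 ]
[  0   0  -6  11 ]
[  0   0   0   4 ]
det(A) = (-1)^1 * (-3) * (3) * (-6) * (4) = -216  (1 row swap -> sign -1)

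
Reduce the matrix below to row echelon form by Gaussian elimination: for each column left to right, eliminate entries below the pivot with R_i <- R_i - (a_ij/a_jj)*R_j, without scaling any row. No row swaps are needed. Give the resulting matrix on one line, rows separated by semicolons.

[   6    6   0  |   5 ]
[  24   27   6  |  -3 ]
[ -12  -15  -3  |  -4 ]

Forward elimination:
R2 <- R2 - (4)*R1:  [   0    3    6  -23 ]
R3 <- R3 - (-2)*R1:  [  0  -3  -3   6 ]
R3 <- R3 - (-1)*R2:  [   0    0    3  -17 ]
Row echelon form:
[ 6  6  0  |    5 ]
[ 0  3  6  |  -23 ]
[ 0  0  3  |  -17 ]

REF = [6 6 0 5; 0 3 6 -23; 0 0 3 -17]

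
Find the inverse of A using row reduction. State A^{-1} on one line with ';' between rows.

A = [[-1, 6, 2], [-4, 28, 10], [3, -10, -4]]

inverse = [-3/2 1/2 1/2; 7/4 -1/4 1/4; -11/2 1 -1/2]

Gauss-Jordan on [A | I]:
R1 <- (1/-1)*R1:  [  1  -6  -2  |  -1   0   0 ]
R2 <- R2 - (-4)*R1:  [  0   4   2  |  -4   1   0 ]
R3 <- R3 - (3)*R1:  [ 0  8  2  |  3  0  1 ]
R2 <- (1/4)*R2:  [   0    1  1/2  |   -1  1/4    0 ]
R1 <- R1 - (-6)*R2:  [   1    0    1  |   -7  3/2    0 ]
R3 <- R3 - (8)*R2:  [  0   0  -2  |  11  -2   1 ]
R3 <- (1/-2)*R3:  [     0      0      1  |  -11/2      1   -1/2 ]
R1 <- R1 - (1)*R3:  [    1     0     0  |  -3/2   1/2   1/2 ]
R2 <- R2 - (1/2)*R3:  [    0     1     0  |   7/4  -1/4   1/4 ]
Right block of [I | A^{-1}] is the inverse:
[  -3/2   1/2   1/2 ]
[   7/4  -1/4   1/4 ]
[ -11/2     1  -1/2 ]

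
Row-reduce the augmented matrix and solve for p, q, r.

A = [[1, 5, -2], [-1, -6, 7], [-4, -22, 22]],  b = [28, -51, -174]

(5, 3, -4)

Forward elimination on [A|b]:
R2 <- R2 - (-1)*R1:  [   0   -1    5  -23 ]
R3 <- R3 - (-4)*R1:  [   0   -2   14  -62 ]
R3 <- R3 - (2)*R2:  [   0    0    4  -16 ]
Row echelon form:
[ 1   5  -2  |   28 ]
[ 0  -1   5  |  -23 ]
[ 0   0   4  |  -16 ]
Back-substitution:
r = (-16) / 4 = -4
q = (-23 - (5)*(-4)) / -1 = 3
p = (28 - (5)*(3) - (-2)*(-4)) / 1 = 5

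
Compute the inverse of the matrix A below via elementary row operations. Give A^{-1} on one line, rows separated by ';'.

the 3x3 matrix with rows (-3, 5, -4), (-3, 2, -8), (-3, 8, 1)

inverse = [22/3 -37/9 -32/9; 3 -5/3 -4/3; -2 1 1]

Gauss-Jordan on [A | I]:
R1 <- (1/-3)*R1:  [    1  -5/3   4/3  |  -1/3     0     0 ]
R2 <- R2 - (-3)*R1:  [  0  -3  -4  |  -1   1   0 ]
R3 <- R3 - (-3)*R1:  [  0   3   5  |  -1   0   1 ]
R2 <- (1/-3)*R2:  [    0     1   4/3  |   1/3  -1/3     0 ]
R1 <- R1 - (-5/3)*R2:  [    1     0  32/9  |   2/9  -5/9     0 ]
R3 <- R3 - (3)*R2:  [  0   0   1  |  -2   1   1 ]
R1 <- R1 - (32/9)*R3:  [     1      0      0  |   22/3  -37/9  -32/9 ]
R2 <- R2 - (4/3)*R3:  [    0     1     0  |     3  -5/3  -4/3 ]
Right block of [I | A^{-1}] is the inverse:
[ 22/3  -37/9  -32/9 ]
[    3   -5/3   -4/3 ]
[   -2      1      1 ]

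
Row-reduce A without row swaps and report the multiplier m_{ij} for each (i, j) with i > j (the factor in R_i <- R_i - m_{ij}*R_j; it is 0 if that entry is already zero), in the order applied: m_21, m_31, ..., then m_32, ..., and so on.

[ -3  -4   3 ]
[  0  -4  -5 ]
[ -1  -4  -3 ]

Forward elimination:
R2: entry in column 1 is already 0 -> m_{21} = 0 (no row operation needed)
R3 <- R3 - (1/3)*R1:  [    0  -8/3    -4 ]
R3 <- R3 - (2/3)*R2:  [    0     0  -2/3 ]
Multipliers (in order of application): m_{21} = 0, m_{31} = 1/3, m_{32} = 2/3

multipliers: 0, 1/3, 2/3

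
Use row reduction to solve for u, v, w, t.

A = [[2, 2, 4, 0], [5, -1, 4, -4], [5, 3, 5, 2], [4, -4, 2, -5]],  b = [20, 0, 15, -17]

(-4, 4, 5, -1)

Forward elimination on [A|b]:
R2 <- R2 - (5/2)*R1:  [   0   -6   -6   -4  -50 ]
R3 <- R3 - (5/2)*R1:  [   0   -2   -5    2  -35 ]
R4 <- R4 - (2)*R1:  [   0   -8   -6   -5  -57 ]
R3 <- R3 - (1/3)*R2:  [     0      0     -3   10/3  -55/3 ]
R4 <- R4 - (4/3)*R2:  [    0     0     2   1/3  29/3 ]
R4 <- R4 - (-2/3)*R3:  [     0      0      0   23/9  -23/9 ]
Row echelon form:
[ 2   2   4     0  |     20 ]
[ 0  -6  -6    -4  |    -50 ]
[ 0   0  -3  10/3  |  -55/3 ]
[ 0   0   0  23/9  |  -23/9 ]
Back-substitution:
t = (-23/9) / (23/9) = -1
w = (-55/3 - (10/3)*(-1)) / -3 = 5
v = (-50 - (-6)*(5) - (-4)*(-1)) / -6 = 4
u = (20 - (2)*(4) - (4)*(5)) / 2 = -4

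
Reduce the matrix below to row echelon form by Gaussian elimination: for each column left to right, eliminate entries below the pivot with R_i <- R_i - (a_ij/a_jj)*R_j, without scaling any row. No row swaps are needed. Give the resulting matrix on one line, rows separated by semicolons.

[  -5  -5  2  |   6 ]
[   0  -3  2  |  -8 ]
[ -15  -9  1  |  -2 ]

Forward elimination:
R3 <- R3 - (3)*R1:  [   0    6   -5  -20 ]
R3 <- R3 - (-2)*R2:  [   0    0   -1  -36 ]
Row echelon form:
[ -5  -5   2  |    6 ]
[  0  -3   2  |   -8 ]
[  0   0  -1  |  -36 ]

REF = [-5 -5 2 6; 0 -3 2 -8; 0 0 -1 -36]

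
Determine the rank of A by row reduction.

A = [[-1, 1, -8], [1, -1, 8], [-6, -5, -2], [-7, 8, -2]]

rank(A) = 3

Row reduction:
R2 <- R2 - (-1)*R1:  [ 0  0  0 ]
R3 <- R3 - (6)*R1:  [   0  -11   46 ]
R4 <- R4 - (7)*R1:  [  0   1  54 ]
R2 <-> R3   (pivot in column 2 was zero)
[ -1    1  -8 ]
[  0  -11  46 ]
[  0    0   0 ]
[  0    1  54 ]
R4 <- R4 - (-1/11)*R2:  [      0       0  640/11 ]
R3 <-> R4   (pivot in column 3 was zero)
[ -1    1      -8 ]
[  0  -11      46 ]
[  0    0  640/11 ]
[  0    0       0 ]
Row echelon form:
[ -1    1      -8 ]
[  0  -11      46 ]
[  0    0  640/11 ]
[  0    0       0 ]
Nonzero rows / pivot columns: 3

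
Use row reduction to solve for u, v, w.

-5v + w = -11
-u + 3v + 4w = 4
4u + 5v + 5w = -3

Forward elimination on [A|b]:
R1 <-> R2   (pivot in column 1 was zero)
[ -1   3  4    4 ]
[  0  -5  1  -11 ]
[  4   5  5   -3 ]
R3 <- R3 - (-4)*R1:  [  0  17  21  13 ]
R3 <- R3 - (-17/5)*R2:  [      0       0   122/5  -122/5 ]
Row echelon form:
[ -1   3      4  |       4 ]
[  0  -5      1  |     -11 ]
[  0   0  122/5  |  -122/5 ]
Back-substitution:
w = (-122/5) / (122/5) = -1
v = (-11 - (1)*(-1)) / -5 = 2
u = (4 - (3)*(2) - (4)*(-1)) / -1 = -2

(-2, 2, -1)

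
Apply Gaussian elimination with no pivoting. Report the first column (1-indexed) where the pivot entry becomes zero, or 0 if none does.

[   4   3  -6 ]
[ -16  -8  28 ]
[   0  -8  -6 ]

first zero-pivot column = 0

Naive forward elimination:
R2 <- R2 - (-4)*R1:  [ 0  4  4 ]
R3 <- R3 - (-2)*R2:  [ 0  0  2 ]
All pivots nonzero; naive elimination completes without hitting a zero pivot.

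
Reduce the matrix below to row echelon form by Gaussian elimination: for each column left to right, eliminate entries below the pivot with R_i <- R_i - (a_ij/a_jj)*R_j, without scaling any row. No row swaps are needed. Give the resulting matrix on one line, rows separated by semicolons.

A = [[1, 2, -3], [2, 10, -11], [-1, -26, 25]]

Forward elimination:
R2 <- R2 - (2)*R1:  [  0   6  -5 ]
R3 <- R3 - (-1)*R1:  [   0  -24   22 ]
R3 <- R3 - (-4)*R2:  [ 0  0  2 ]
Row echelon form:
[ 1  2  -3 ]
[ 0  6  -5 ]
[ 0  0   2 ]

REF = [1 2 -3; 0 6 -5; 0 0 2]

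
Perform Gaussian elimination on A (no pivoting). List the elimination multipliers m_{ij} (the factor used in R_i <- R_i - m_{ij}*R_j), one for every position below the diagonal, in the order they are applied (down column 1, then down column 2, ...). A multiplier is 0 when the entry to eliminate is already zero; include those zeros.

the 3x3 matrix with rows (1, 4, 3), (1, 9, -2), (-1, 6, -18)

multipliers: 1, -1, 2

Forward elimination:
R2 <- R2 - (1)*R1:  [  0   5  -5 ]
R3 <- R3 - (-1)*R1:  [   0   10  -15 ]
R3 <- R3 - (2)*R2:  [  0   0  -5 ]
Multipliers (in order of application): m_{21} = 1, m_{31} = -1, m_{32} = 2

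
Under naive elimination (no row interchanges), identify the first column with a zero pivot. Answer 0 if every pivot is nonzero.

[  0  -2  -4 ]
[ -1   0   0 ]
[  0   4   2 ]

Naive forward elimination:
Pivot entry (1,1) is zero but row 2 has -1 in column 1 -> naive elimination stops; a row interchange (e.g. R1 <-> R2) would be required here.

first zero-pivot column = 1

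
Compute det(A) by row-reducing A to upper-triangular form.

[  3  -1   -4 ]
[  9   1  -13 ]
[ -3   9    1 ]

det(A) = -12

Forward elimination:
R2 <- R2 - (3)*R1:  [  0   4  -1 ]
R3 <- R3 - (-1)*R1:  [  0   8  -3 ]
R3 <- R3 - (2)*R2:  [  0   0  -1 ]
Upper-triangular form:
[ 3  -1  -4 ]
[ 0   4  -1 ]
[ 0   0  -1 ]
det(A) = (-1)^0 * (3) * (4) * (-1) = -12  (0 row swaps -> sign +1)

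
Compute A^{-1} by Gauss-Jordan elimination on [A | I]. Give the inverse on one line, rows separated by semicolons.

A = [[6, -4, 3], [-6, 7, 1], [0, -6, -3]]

Gauss-Jordan on [A | I]:
R1 <- (1/6)*R1:  [    1  -2/3   1/2  |   1/6     0     0 ]
R2 <- R2 - (-6)*R1:  [ 0  3  4  |  1  1  0 ]
R2 <- (1/3)*R2:  [   0    1  4/3  |  1/3  1/3    0 ]
R1 <- R1 - (-2/3)*R2:  [     1      0  25/18  |   7/18    2/9      0 ]
R3 <- R3 - (-6)*R2:  [ 0  0  5  |  2  2  1 ]
R3 <- (1/5)*R3:  [   0    0    1  |  2/5  2/5  1/5 ]
R1 <- R1 - (25/18)*R3:  [     1      0      0  |   -1/6   -1/3  -5/18 ]
R2 <- R2 - (4/3)*R3:  [     0      1      0  |   -1/5   -1/5  -4/15 ]
Right block of [I | A^{-1}] is the inverse:
[ -1/6  -1/3  -5/18 ]
[ -1/5  -1/5  -4/15 ]
[  2/5   2/5    1/5 ]

inverse = [-1/6 -1/3 -5/18; -1/5 -1/5 -4/15; 2/5 2/5 1/5]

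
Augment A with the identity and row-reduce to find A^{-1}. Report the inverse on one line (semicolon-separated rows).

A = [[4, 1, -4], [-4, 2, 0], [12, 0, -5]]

Gauss-Jordan on [A | I]:
R1 <- (1/4)*R1:  [   1  1/4   -1  |  1/4    0    0 ]
R2 <- R2 - (-4)*R1:  [  0   3  -4  |   1   1   0 ]
R3 <- R3 - (12)*R1:  [  0  -3   7  |  -3   0   1 ]
R2 <- (1/3)*R2:  [    0     1  -4/3  |   1/3   1/3     0 ]
R1 <- R1 - (1/4)*R2:  [     1      0   -2/3  |    1/6  -1/12      0 ]
R3 <- R3 - (-3)*R2:  [  0   0   3  |  -2   1   1 ]
R3 <- (1/3)*R3:  [    0     0     1  |  -2/3   1/3   1/3 ]
R1 <- R1 - (-2/3)*R3:  [     1      0      0  |  -5/18   5/36    2/9 ]
R2 <- R2 - (-4/3)*R3:  [    0     1     0  |  -5/9   7/9   4/9 ]
Right block of [I | A^{-1}] is the inverse:
[ -5/18  5/36  2/9 ]
[  -5/9   7/9  4/9 ]
[  -2/3   1/3  1/3 ]

inverse = [-5/18 5/36 2/9; -5/9 7/9 4/9; -2/3 1/3 1/3]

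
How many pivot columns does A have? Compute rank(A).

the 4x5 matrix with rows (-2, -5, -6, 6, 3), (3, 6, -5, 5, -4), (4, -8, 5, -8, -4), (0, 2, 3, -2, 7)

Row reduction:
R2 <- R2 - (-3/2)*R1:  [    0  -3/2   -14    14   1/2 ]
R3 <- R3 - (-2)*R1:  [   0  -18   -7    4    2 ]
R3 <- R3 - (12)*R2:  [    0     0   161  -164    -4 ]
R4 <- R4 - (-4/3)*R2:  [     0      0  -47/3   50/3   23/3 ]
R4 <- R4 - (-47/483)*R3:  [        0         0         0   114/161  3515/483 ]
Row echelon form:
[ -2    -5   -6        6         3 ]
[  0  -3/2  -14       14       1/2 ]
[  0     0  161     -164        -4 ]
[  0     0    0  114/161  3515/483 ]
Nonzero rows / pivot columns: 4

rank(A) = 4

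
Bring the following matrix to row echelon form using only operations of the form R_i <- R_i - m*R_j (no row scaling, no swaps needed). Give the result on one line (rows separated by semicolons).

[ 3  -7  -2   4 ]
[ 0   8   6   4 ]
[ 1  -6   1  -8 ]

Forward elimination:
R3 <- R3 - (1/3)*R1:  [     0  -11/3    5/3  -28/3 ]
R3 <- R3 - (-11/24)*R2:  [     0      0  53/12  -15/2 ]
Row echelon form:
[ 3  -7     -2      4 ]
[ 0   8      6      4 ]
[ 0   0  53/12  -15/2 ]

REF = [3 -7 -2 4; 0 8 6 4; 0 0 53/12 -15/2]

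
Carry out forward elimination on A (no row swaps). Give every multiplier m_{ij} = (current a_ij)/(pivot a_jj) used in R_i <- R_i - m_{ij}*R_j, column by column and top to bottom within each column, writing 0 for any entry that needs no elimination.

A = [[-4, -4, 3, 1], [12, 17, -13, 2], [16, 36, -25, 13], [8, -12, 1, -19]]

multipliers: -3, -4, -2, 4, -4, -3

Forward elimination:
R2 <- R2 - (-3)*R1:  [  0   5  -4   5 ]
R3 <- R3 - (-4)*R1:  [   0   20  -13   17 ]
R4 <- R4 - (-2)*R1:  [   0  -20    7  -17 ]
R3 <- R3 - (4)*R2:  [  0   0   3  -3 ]
R4 <- R4 - (-4)*R2:  [  0   0  -9   3 ]
R4 <- R4 - (-3)*R3:  [  0   0   0  -6 ]
Multipliers (in order of application): m_{21} = -3, m_{31} = -4, m_{41} = -2, m_{32} = 4, m_{42} = -4, m_{43} = -3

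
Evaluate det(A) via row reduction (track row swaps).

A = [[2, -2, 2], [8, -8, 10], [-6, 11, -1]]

det(A) = -20

Forward elimination:
R2 <- R2 - (4)*R1:  [ 0  0  2 ]
R3 <- R3 - (-3)*R1:  [ 0  5  5 ]
R2 <-> R3   (pivot in column 2 was zero)
[ 2  -2  2 ]
[ 0   5  5 ]
[ 0   0  2 ]
Upper-triangular form:
[ 2  -2  2 ]
[ 0   5  5 ]
[ 0   0  2 ]
det(A) = (-1)^1 * (2) * (5) * (2) = -20  (1 row swap -> sign -1)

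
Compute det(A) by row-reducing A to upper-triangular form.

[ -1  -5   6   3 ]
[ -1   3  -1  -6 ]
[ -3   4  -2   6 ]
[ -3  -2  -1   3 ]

det(A) = -888

Forward elimination:
R2 <- R2 - (1)*R1:  [  0   8  -7  -9 ]
R3 <- R3 - (3)*R1:  [   0   19  -20   -3 ]
R4 <- R4 - (3)*R1:  [   0   13  -19   -6 ]
R3 <- R3 - (19/8)*R2:  [     0      0  -27/8  147/8 ]
R4 <- R4 - (13/8)*R2:  [     0      0  -61/8   69/8 ]
R4 <- R4 - (61/27)*R3:  [      0       0       0  -296/9 ]
Upper-triangular form:
[ -1  -5      6       3 ]
[  0   8     -7      -9 ]
[  0   0  -27/8   147/8 ]
[  0   0      0  -296/9 ]
det(A) = (-1)^0 * (-1) * (8) * (-27/8) * (-296/9) = -888  (0 row swaps -> sign +1)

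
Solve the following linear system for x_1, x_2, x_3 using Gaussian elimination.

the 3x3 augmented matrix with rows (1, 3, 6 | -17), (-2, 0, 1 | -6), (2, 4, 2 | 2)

Forward elimination on [A|b]:
R2 <- R2 - (-2)*R1:  [   0    6   13  -40 ]
R3 <- R3 - (2)*R1:  [   0   -2  -10   36 ]
R3 <- R3 - (-1/3)*R2:  [     0      0  -17/3   68/3 ]
Row echelon form:
[ 1  3      6  |   -17 ]
[ 0  6     13  |   -40 ]
[ 0  0  -17/3  |  68/3 ]
Back-substitution:
x_3 = (68/3) / (-17/3) = -4
x_2 = (-40 - (13)*(-4)) / 6 = 2
x_1 = (-17 - (3)*(2) - (6)*(-4)) / 1 = 1

(1, 2, -4)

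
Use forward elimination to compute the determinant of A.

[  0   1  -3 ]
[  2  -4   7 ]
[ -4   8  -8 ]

det(A) = -12

Forward elimination:
R1 <-> R2   (pivot in column 1 was zero)
[  2  -4   7 ]
[  0   1  -3 ]
[ -4   8  -8 ]
R3 <- R3 - (-2)*R1:  [ 0  0  6 ]
Upper-triangular form:
[ 2  -4   7 ]
[ 0   1  -3 ]
[ 0   0   6 ]
det(A) = (-1)^1 * (2) * (1) * (6) = -12  (1 row swap -> sign -1)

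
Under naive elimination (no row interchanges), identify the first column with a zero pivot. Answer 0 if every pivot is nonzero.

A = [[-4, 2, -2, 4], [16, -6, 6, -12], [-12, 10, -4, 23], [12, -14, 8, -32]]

Naive forward elimination:
R2 <- R2 - (-4)*R1:  [  0   2  -2   4 ]
R3 <- R3 - (3)*R1:  [  0   4   2  11 ]
R4 <- R4 - (-3)*R1:  [   0   -8    2  -20 ]
R3 <- R3 - (2)*R2:  [ 0  0  6  3 ]
R4 <- R4 - (-4)*R2:  [  0   0  -6  -4 ]
R4 <- R4 - (-1)*R3:  [  0   0   0  -1 ]
All pivots nonzero; naive elimination completes without hitting a zero pivot.

first zero-pivot column = 0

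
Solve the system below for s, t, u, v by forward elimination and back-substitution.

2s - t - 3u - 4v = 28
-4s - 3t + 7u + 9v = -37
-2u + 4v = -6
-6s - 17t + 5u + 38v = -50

Forward elimination on [A|b]:
R2 <- R2 - (-2)*R1:  [  0  -5   1   1  19 ]
R4 <- R4 - (-3)*R1:  [   0  -20   -4   26   34 ]
R4 <- R4 - (4)*R2:  [   0    0   -8   22  -42 ]
R4 <- R4 - (4)*R3:  [   0    0    0    6  -18 ]
Row echelon form:
[ 2  -1  -3  -4  |   28 ]
[ 0  -5   1   1  |   19 ]
[ 0   0  -2   4  |   -6 ]
[ 0   0   0   6  |  -18 ]
Back-substitution:
v = (-18) / 6 = -3
u = (-6 - (4)*(-3)) / -2 = -3
t = (19 - (1)*(-3) - (1)*(-3)) / -5 = -5
s = (28 - (-1)*(-5) - (-3)*(-3) - (-4)*(-3)) / 2 = 1

(1, -5, -3, -3)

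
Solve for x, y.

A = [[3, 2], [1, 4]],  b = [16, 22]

(2, 5)

Forward elimination on [A|b]:
R2 <- R2 - (1/3)*R1:  [    0  10/3  50/3 ]
Row echelon form:
[ 3     2  |    16 ]
[ 0  10/3  |  50/3 ]
Back-substitution:
y = (50/3) / (10/3) = 5
x = (16 - (2)*(5)) / 3 = 2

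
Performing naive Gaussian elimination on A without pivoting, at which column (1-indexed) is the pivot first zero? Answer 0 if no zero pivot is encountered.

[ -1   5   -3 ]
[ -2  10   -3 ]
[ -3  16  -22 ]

Naive forward elimination:
R2 <- R2 - (2)*R1:  [ 0  0  3 ]
R3 <- R3 - (3)*R1:  [   0    1  -13 ]
Matrix at this point:
[ -1  5   -3 ]
[  0  0    3 ]
[  0  1  -13 ]
Pivot entry (2,2) is zero but row 3 has 1 in column 2 -> naive elimination stops; a row interchange (e.g. R2 <-> R3) would be required here.

first zero-pivot column = 2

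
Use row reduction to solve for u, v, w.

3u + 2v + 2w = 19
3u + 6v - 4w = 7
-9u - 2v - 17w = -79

Forward elimination on [A|b]:
R2 <- R2 - (1)*R1:  [   0    4   -6  -12 ]
R3 <- R3 - (-3)*R1:  [   0    4  -11  -22 ]
R3 <- R3 - (1)*R2:  [   0    0   -5  -10 ]
Row echelon form:
[ 3  2   2  |   19 ]
[ 0  4  -6  |  -12 ]
[ 0  0  -5  |  -10 ]
Back-substitution:
w = (-10) / -5 = 2
v = (-12 - (-6)*(2)) / 4 = 0
u = (19 - (2)*(0) - (2)*(2)) / 3 = 5

(5, 0, 2)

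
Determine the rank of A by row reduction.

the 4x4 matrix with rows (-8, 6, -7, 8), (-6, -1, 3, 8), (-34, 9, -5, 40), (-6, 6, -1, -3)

rank(A) = 3

Row reduction:
R2 <- R2 - (3/4)*R1:  [     0  -11/2   33/4      2 ]
R3 <- R3 - (17/4)*R1:  [     0  -33/2   99/4      6 ]
R4 <- R4 - (3/4)*R1:  [    0   3/2  17/4    -9 ]
R3 <- R3 - (3)*R2:  [ 0  0  0  0 ]
R4 <- R4 - (-3/11)*R2:  [      0       0    13/2  -93/11 ]
R3 <-> R4   (pivot in column 3 was zero)
[ -8      6    -7       8 ]
[  0  -11/2  33/4       2 ]
[  0      0  13/2  -93/11 ]
[  0      0     0       0 ]
Row echelon form:
[ -8      6    -7       8 ]
[  0  -11/2  33/4       2 ]
[  0      0  13/2  -93/11 ]
[  0      0     0       0 ]
Nonzero rows / pivot columns: 3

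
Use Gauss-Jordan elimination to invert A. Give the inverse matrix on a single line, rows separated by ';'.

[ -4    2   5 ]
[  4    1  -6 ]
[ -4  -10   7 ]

Gauss-Jordan on [A | I]:
R1 <- (1/-4)*R1:  [    1  -1/2  -5/4  |  -1/4     0     0 ]
R2 <- R2 - (4)*R1:  [  0   3  -1  |   1   1   0 ]
R3 <- R3 - (-4)*R1:  [   0  -12    2  |   -1    0    1 ]
R2 <- (1/3)*R2:  [    0     1  -1/3  |   1/3   1/3     0 ]
R1 <- R1 - (-1/2)*R2:  [      1       0  -17/12  |   -1/12     1/6       0 ]
R3 <- R3 - (-12)*R2:  [  0   0  -2  |   3   4   1 ]
R3 <- (1/-2)*R3:  [    0     0     1  |  -3/2    -2  -1/2 ]
R1 <- R1 - (-17/12)*R3:  [      1       0       0  |  -53/24    -8/3  -17/24 ]
R2 <- R2 - (-1/3)*R3:  [    0     1     0  |  -1/6  -1/3  -1/6 ]
Right block of [I | A^{-1}] is the inverse:
[ -53/24  -8/3  -17/24 ]
[   -1/6  -1/3    -1/6 ]
[   -3/2    -2    -1/2 ]

inverse = [-53/24 -8/3 -17/24; -1/6 -1/3 -1/6; -3/2 -2 -1/2]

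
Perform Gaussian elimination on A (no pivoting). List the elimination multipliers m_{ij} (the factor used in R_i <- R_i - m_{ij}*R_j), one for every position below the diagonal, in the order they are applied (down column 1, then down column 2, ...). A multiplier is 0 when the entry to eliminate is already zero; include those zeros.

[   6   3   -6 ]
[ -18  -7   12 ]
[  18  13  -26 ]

multipliers: -3, 3, 2

Forward elimination:
R2 <- R2 - (-3)*R1:  [  0   2  -6 ]
R3 <- R3 - (3)*R1:  [  0   4  -8 ]
R3 <- R3 - (2)*R2:  [ 0  0  4 ]
Multipliers (in order of application): m_{21} = -3, m_{31} = 3, m_{32} = 2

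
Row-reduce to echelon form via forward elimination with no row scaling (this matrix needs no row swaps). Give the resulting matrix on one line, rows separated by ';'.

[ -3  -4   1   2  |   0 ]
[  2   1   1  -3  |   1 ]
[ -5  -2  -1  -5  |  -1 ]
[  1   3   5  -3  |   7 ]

REF = [-3 -4 1 2 0; 0 -5/3 5/3 -5/3 1; 0 0 2 -13 9/5; 0 0 0 83/2 17/10]

Forward elimination:
R2 <- R2 - (-2/3)*R1:  [    0  -5/3   5/3  -5/3     1 ]
R3 <- R3 - (5/3)*R1:  [     0   14/3   -8/3  -25/3     -1 ]
R4 <- R4 - (-1/3)*R1:  [    0   5/3  16/3  -7/3     7 ]
R3 <- R3 - (-14/5)*R2:  [   0    0    2  -13  9/5 ]
R4 <- R4 - (-1)*R2:  [  0   0   7  -4   8 ]
R4 <- R4 - (7/2)*R3:  [     0      0      0   83/2  17/10 ]
Row echelon form:
[ -3    -4    1     2  |      0 ]
[  0  -5/3  5/3  -5/3  |      1 ]
[  0     0    2   -13  |    9/5 ]
[  0     0    0  83/2  |  17/10 ]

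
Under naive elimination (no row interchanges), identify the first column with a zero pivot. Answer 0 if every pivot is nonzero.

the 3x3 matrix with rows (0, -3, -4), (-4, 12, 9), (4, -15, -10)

Naive forward elimination:
Pivot entry (1,1) is zero but row 2 has -4 in column 1 -> naive elimination stops; a row interchange (e.g. R1 <-> R2) would be required here.

first zero-pivot column = 1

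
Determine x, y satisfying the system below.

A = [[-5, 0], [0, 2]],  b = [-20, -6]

(4, -3)

Forward elimination on [A|b]:
Row echelon form:
[ -5  0  |  -20 ]
[  0  2  |   -6 ]
Back-substitution:
y = (-6) / 2 = -3
x = (-20) / -5 = 4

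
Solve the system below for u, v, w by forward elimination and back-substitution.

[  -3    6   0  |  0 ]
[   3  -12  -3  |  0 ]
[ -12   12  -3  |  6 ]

Forward elimination on [A|b]:
R2 <- R2 - (-1)*R1:  [  0  -6  -3   0 ]
R3 <- R3 - (4)*R1:  [   0  -12   -3    6 ]
R3 <- R3 - (2)*R2:  [ 0  0  3  6 ]
Row echelon form:
[ -3   6   0  |  0 ]
[  0  -6  -3  |  0 ]
[  0   0   3  |  6 ]
Back-substitution:
w = (6) / 3 = 2
v = (0 - (-3)*(2)) / -6 = -1
u = (0 - (6)*(-1)) / -3 = -2

(-2, -1, 2)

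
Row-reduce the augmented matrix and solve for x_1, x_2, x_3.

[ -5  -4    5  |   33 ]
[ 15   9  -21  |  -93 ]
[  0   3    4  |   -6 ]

Forward elimination on [A|b]:
R2 <- R2 - (-3)*R1:  [  0  -3  -6   6 ]
R3 <- R3 - (-1)*R2:  [  0   0  -2   0 ]
Row echelon form:
[ -5  -4   5  |  33 ]
[  0  -3  -6  |   6 ]
[  0   0  -2  |   0 ]
Back-substitution:
x_3 = (0) / -2 = 0
x_2 = (6 - (-6)*(0)) / -3 = -2
x_1 = (33 - (-4)*(-2) - (5)*(0)) / -5 = -5

(-5, -2, 0)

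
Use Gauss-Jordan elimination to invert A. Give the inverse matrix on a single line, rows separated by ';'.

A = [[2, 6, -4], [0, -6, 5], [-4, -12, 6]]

inverse = [1 1/2 1/4; -5/6 -1/6 -5/12; -1 0 -1/2]

Gauss-Jordan on [A | I]:
R1 <- (1/2)*R1:  [   1    3   -2  |  1/2    0    0 ]
R3 <- R3 - (-4)*R1:  [  0   0  -2  |   2   0   1 ]
R2 <- (1/-6)*R2:  [    0     1  -5/6  |     0  -1/6     0 ]
R1 <- R1 - (3)*R2:  [   1    0  1/2  |  1/2  1/2    0 ]
R3 <- (1/-2)*R3:  [    0     0     1  |    -1     0  -1/2 ]
R1 <- R1 - (1/2)*R3:  [   1    0    0  |    1  1/2  1/4 ]
R2 <- R2 - (-5/6)*R3:  [     0      1      0  |   -5/6   -1/6  -5/12 ]
Right block of [I | A^{-1}] is the inverse:
[    1   1/2    1/4 ]
[ -5/6  -1/6  -5/12 ]
[   -1     0   -1/2 ]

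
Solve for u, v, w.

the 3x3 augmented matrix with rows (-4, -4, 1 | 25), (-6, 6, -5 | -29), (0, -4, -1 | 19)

Forward elimination on [A|b]:
R2 <- R2 - (3/2)*R1:  [      0      12   -13/2  -133/2 ]
R3 <- R3 - (-1/3)*R2:  [     0      0  -19/6  -19/6 ]
Row echelon form:
[ -4  -4      1  |      25 ]
[  0  12  -13/2  |  -133/2 ]
[  0   0  -19/6  |   -19/6 ]
Back-substitution:
w = (-19/6) / (-19/6) = 1
v = (-133/2 - (-13/2)*(1)) / 12 = -5
u = (25 - (-4)*(-5) - (1)*(1)) / -4 = -1

(-1, -5, 1)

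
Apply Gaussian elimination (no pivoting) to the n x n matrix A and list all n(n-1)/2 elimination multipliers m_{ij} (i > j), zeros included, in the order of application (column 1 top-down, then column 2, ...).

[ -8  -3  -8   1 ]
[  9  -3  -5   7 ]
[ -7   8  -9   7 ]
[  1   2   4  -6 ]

Forward elimination:
R2 <- R2 - (-9/8)*R1:  [     0  -51/8    -14   65/8 ]
R3 <- R3 - (7/8)*R1:  [    0  85/8    -2  49/8 ]
R4 <- R4 - (-1/8)*R1:  [     0   13/8      3  -47/8 ]
R3 <- R3 - (-5/3)*R2:  [     0      0  -76/3   59/3 ]
R4 <- R4 - (-13/51)*R2:  [       0        0   -29/51  -194/51 ]
R4 <- R4 - (29/1292)*R3:  [          0           0           0  -5485/1292 ]
Multipliers (in order of application): m_{21} = -9/8, m_{31} = 7/8, m_{41} = -1/8, m_{32} = -5/3, m_{42} = -13/51, m_{43} = 29/1292

multipliers: -9/8, 7/8, -1/8, -5/3, -13/51, 29/1292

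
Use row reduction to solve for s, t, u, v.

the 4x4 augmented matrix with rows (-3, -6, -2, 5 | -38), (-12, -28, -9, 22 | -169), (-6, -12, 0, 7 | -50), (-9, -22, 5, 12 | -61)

Forward elimination on [A|b]:
R2 <- R2 - (4)*R1:  [   0   -4   -1    2  -17 ]
R3 <- R3 - (2)*R1:  [  0   0   4  -3  26 ]
R4 <- R4 - (3)*R1:  [  0  -4  11  -3  53 ]
R4 <- R4 - (1)*R2:  [  0   0  12  -5  70 ]
R4 <- R4 - (3)*R3:  [  0   0   0   4  -8 ]
Row echelon form:
[ -3  -6  -2   5  |  -38 ]
[  0  -4  -1   2  |  -17 ]
[  0   0   4  -3  |   26 ]
[  0   0   0   4  |   -8 ]
Back-substitution:
v = (-8) / 4 = -2
u = (26 - (-3)*(-2)) / 4 = 5
t = (-17 - (-1)*(5) - (2)*(-2)) / -4 = 2
s = (-38 - (-6)*(2) - (-2)*(5) - (5)*(-2)) / -3 = 2

(2, 2, 5, -2)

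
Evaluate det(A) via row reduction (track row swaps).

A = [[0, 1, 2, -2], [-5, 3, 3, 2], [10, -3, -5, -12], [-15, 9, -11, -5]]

det(A) = 75

Forward elimination:
R1 <-> R2   (pivot in column 1 was zero)
[  -5   3    3    2 ]
[   0   1    2   -2 ]
[  10  -3   -5  -12 ]
[ -15   9  -11   -5 ]
R3 <- R3 - (-2)*R1:  [  0   3   1  -8 ]
R4 <- R4 - (3)*R1:  [   0    0  -20  -11 ]
R3 <- R3 - (3)*R2:  [  0   0  -5  -2 ]
R4 <- R4 - (4)*R3:  [  0   0   0  -3 ]
Upper-triangular form:
[ -5  3   3   2 ]
[  0  1   2  -2 ]
[  0  0  -5  -2 ]
[  0  0   0  -3 ]
det(A) = (-1)^1 * (-5) * (1) * (-5) * (-3) = 75  (1 row swap -> sign -1)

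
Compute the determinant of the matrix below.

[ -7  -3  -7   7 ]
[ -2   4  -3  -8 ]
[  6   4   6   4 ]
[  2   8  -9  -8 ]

det(A) = -4280

Forward elimination:
R2 <- R2 - (2/7)*R1:  [    0  34/7    -1   -10 ]
R3 <- R3 - (-6/7)*R1:  [    0  10/7     0    10 ]
R4 <- R4 - (-2/7)*R1:  [    0  50/7   -11    -6 ]
R3 <- R3 - (5/17)*R2:  [      0       0    5/17  220/17 ]
R4 <- R4 - (25/17)*R2:  [       0        0  -162/17   148/17 ]
R4 <- R4 - (-162/5)*R3:  [   0    0    0  428 ]
Upper-triangular form:
[ -7    -3    -7       7 ]
[  0  34/7    -1     -10 ]
[  0     0  5/17  220/17 ]
[  0     0     0     428 ]
det(A) = (-1)^0 * (-7) * (34/7) * (5/17) * (428) = -4280  (0 row swaps -> sign +1)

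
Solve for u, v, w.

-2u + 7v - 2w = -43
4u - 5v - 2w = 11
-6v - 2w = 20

Forward elimination on [A|b]:
R2 <- R2 - (-2)*R1:  [   0    9   -6  -75 ]
R3 <- R3 - (-2/3)*R2:  [   0    0   -6  -30 ]
Row echelon form:
[ -2  7  -2  |  -43 ]
[  0  9  -6  |  -75 ]
[  0  0  -6  |  -30 ]
Back-substitution:
w = (-30) / -6 = 5
v = (-75 - (-6)*(5)) / 9 = -5
u = (-43 - (7)*(-5) - (-2)*(5)) / -2 = -1

(-1, -5, 5)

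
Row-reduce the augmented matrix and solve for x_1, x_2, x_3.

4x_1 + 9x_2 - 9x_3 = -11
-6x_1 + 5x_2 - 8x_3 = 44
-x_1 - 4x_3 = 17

(-5, -2, -3)

Forward elimination on [A|b]:
R2 <- R2 - (-3/2)*R1:  [     0   37/2  -43/2   55/2 ]
R3 <- R3 - (-1/4)*R1:  [     0    9/4  -25/4   57/4 ]
R3 <- R3 - (9/74)*R2:  [       0        0  -269/74   807/74 ]
Row echelon form:
[ 4     9       -9  |     -11 ]
[ 0  37/2    -43/2  |    55/2 ]
[ 0     0  -269/74  |  807/74 ]
Back-substitution:
x_3 = (807/74) / (-269/74) = -3
x_2 = (55/2 - (-43/2)*(-3)) / (37/2) = -2
x_1 = (-11 - (9)*(-2) - (-9)*(-3)) / 4 = -5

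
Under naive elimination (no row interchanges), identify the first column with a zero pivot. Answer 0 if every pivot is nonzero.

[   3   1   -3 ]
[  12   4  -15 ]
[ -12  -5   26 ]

Naive forward elimination:
R2 <- R2 - (4)*R1:  [  0   0  -3 ]
R3 <- R3 - (-4)*R1:  [  0  -1  14 ]
Matrix at this point:
[ 3   1  -3 ]
[ 0   0  -3 ]
[ 0  -1  14 ]
Pivot entry (2,2) is zero but row 3 has -1 in column 2 -> naive elimination stops; a row interchange (e.g. R2 <-> R3) would be required here.

first zero-pivot column = 2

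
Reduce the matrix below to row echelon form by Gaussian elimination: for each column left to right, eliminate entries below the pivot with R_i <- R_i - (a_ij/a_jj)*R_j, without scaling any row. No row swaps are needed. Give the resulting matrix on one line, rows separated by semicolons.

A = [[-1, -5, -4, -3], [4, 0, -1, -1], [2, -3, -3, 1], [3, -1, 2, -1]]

REF = [-1 -5 -4 -3; 0 -20 -17 -13; 0 0 1/20 69/20; 0 0 0 -248]

Forward elimination:
R2 <- R2 - (-4)*R1:  [   0  -20  -17  -13 ]
R3 <- R3 - (-2)*R1:  [   0  -13  -11   -5 ]
R4 <- R4 - (-3)*R1:  [   0  -16  -10  -10 ]
R3 <- R3 - (13/20)*R2:  [     0      0   1/20  69/20 ]
R4 <- R4 - (4/5)*R2:  [    0     0  18/5   2/5 ]
R4 <- R4 - (72)*R3:  [    0     0     0  -248 ]
Row echelon form:
[ -1   -5    -4     -3 ]
[  0  -20   -17    -13 ]
[  0    0  1/20  69/20 ]
[  0    0     0   -248 ]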